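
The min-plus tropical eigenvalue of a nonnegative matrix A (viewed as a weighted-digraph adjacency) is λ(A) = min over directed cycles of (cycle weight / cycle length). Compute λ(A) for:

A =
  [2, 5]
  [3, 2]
λ(A) = 2

Enumerate directed cycles and compute their means (weight / length). Sample:
  cycle 0 → 0: weight = 2, length = 1, mean = 2/1 ≈ 2.000
  cycle 1 → 1: weight = 2, length = 1, mean = 2/1 ≈ 2.000
  cycle 0 → 1 → 0: weight = 8, length = 2, mean = 8/2 ≈ 4.000
  cycle 1 → 0 → 1: weight = 8, length = 2, mean = 8/2 ≈ 4.000
Minimum mean = 2.000, attained e.g. along the cycle 0 → 0 with weight 2 and length 1. So λ(A) = 2/1 = 2.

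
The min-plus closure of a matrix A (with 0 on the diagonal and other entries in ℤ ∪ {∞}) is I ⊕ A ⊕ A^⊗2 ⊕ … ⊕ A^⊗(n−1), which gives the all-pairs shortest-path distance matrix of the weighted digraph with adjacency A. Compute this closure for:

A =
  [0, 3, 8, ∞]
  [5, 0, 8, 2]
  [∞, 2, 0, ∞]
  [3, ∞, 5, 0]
Closure =
  [0, 3, 8, 5]
  [5, 0, 7, 2]
  [7, 2, 0, 4]
  [3, 6, 5, 0]

This is the Floyd-Warshall all-pairs shortest-path computation. For each intermediate vertex k = 0, 1, …, 3, update dist[i][j] ← min(dist[i][j], dist[i][k] + dist[k][j]). The final matrix gives, for each (i, j), the minimum total weight of any directed path from i to j (possibly empty when i = j).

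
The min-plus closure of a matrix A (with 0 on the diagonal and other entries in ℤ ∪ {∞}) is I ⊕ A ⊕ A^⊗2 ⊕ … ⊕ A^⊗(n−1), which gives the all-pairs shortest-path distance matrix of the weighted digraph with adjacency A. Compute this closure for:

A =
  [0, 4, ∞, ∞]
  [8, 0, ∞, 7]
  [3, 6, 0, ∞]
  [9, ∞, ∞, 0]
Closure =
  [0, 4, ∞, 11]
  [8, 0, ∞, 7]
  [3, 6, 0, 13]
  [9, 13, ∞, 0]

This is the Floyd-Warshall all-pairs shortest-path computation. For each intermediate vertex k = 0, 1, …, 3, update dist[i][j] ← min(dist[i][j], dist[i][k] + dist[k][j]). The final matrix gives, for each (i, j), the minimum total weight of any directed path from i to j (possibly empty when i = j).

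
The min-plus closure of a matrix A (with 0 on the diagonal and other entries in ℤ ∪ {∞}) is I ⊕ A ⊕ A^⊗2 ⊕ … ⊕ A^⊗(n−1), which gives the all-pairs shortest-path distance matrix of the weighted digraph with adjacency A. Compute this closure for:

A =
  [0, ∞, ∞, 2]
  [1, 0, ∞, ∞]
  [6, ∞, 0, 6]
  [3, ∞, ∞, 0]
Closure =
  [0, ∞, ∞, 2]
  [1, 0, ∞, 3]
  [6, ∞, 0, 6]
  [3, ∞, ∞, 0]

This is the Floyd-Warshall all-pairs shortest-path computation. For each intermediate vertex k = 0, 1, …, 3, update dist[i][j] ← min(dist[i][j], dist[i][k] + dist[k][j]). The final matrix gives, for each (i, j), the minimum total weight of any directed path from i to j (possibly empty when i = j).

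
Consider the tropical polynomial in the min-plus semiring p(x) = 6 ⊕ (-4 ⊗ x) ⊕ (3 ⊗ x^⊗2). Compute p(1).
p(1) = -3

A tropical monomial a ⊗ x^⊗i evaluates to a + i · x. Evaluating each term at x = 1:
  Term 0 contributes 6 + 0 · 1 = 6
  Term 1 contributes -4 + 1 · 1 = -3
  Term 2 contributes 3 + 2 · 1 = 5
p(1) = ⊕ of these = min[6, -3, 5] = -3.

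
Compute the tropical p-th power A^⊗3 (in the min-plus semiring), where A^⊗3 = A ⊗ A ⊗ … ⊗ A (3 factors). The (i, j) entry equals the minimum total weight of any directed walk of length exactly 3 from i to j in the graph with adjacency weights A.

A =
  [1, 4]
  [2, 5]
A^⊗3 =
  [3, 6]
  [4, 7]

Each entry (A^⊗3)_ij equals the minimum over all length-3 walks i = v_0 → v_1 → … → v_3 = j of Σ_t A[v_t][v_{t+1}]. For example, for (i, j) = (0, 1) we minimise over 4 possible intermediate vertex sequences; the minimum is 6, attained along the walk 0 → 0 → 0 → 1.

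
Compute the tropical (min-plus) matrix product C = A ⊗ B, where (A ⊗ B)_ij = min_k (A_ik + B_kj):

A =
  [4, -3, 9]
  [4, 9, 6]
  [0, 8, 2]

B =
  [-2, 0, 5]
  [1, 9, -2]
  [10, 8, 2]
A ⊗ B =
  [-2, 4, -5]
  [2, 4, 7]
  [-2, 0, 4]

Apply the min-plus product entry-by-entry:
  C[0][0] = min over k of (A[0][0] + B[0][0] = 4 + -2 = 2, A[0][1] + B[1][0] = -3 + 1 = -2, A[0][2] + B[2][0] = 9 + 10 = 19) = -2 (attained at k = 1)
  C[0][1] = min over k of (A[0][0] + B[0][1] = 4 + 0 = 4, A[0][1] + B[1][1] = -3 + 9 = 6, A[0][2] + B[2][1] = 9 + 8 = 17) = 4 (attained at k = 0)
  C[0][2] = min over k of (A[0][0] + B[0][2] = 4 + 5 = 9, A[0][1] + B[1][2] = -3 + -2 = -5, A[0][2] + B[2][2] = 9 + 2 = 11) = -5 (attained at k = 1)
  C[1][0] = min over k of (A[1][0] + B[0][0] = 4 + -2 = 2, A[1][1] + B[1][0] = 9 + 1 = 10, A[1][2] + B[2][0] = 6 + 10 = 16) = 2 (attained at k = 0)
  C[1][1] = min over k of (A[1][0] + B[0][1] = 4 + 0 = 4, A[1][1] + B[1][1] = 9 + 9 = 18, A[1][2] + B[2][1] = 6 + 8 = 14) = 4 (attained at k = 0)
  C[1][2] = min over k of (A[1][0] + B[0][2] = 4 + 5 = 9, A[1][1] + B[1][2] = 9 + -2 = 7, A[1][2] + B[2][2] = 6 + 2 = 8) = 7 (attained at k = 1)
  C[2][0] = min over k of (A[2][0] + B[0][0] = 0 + -2 = -2, A[2][1] + B[1][0] = 8 + 1 = 9, A[2][2] + B[2][0] = 2 + 10 = 12) = -2 (attained at k = 0)
  C[2][1] = min over k of (A[2][0] + B[0][1] = 0 + 0 = 0, A[2][1] + B[1][1] = 8 + 9 = 17, A[2][2] + B[2][1] = 2 + 8 = 10) = 0 (attained at k = 0)
  C[2][2] = min over k of (A[2][0] + B[0][2] = 0 + 5 = 5, A[2][1] + B[1][2] = 8 + -2 = 6, A[2][2] + B[2][2] = 2 + 2 = 4) = 4 (attained at k = 2)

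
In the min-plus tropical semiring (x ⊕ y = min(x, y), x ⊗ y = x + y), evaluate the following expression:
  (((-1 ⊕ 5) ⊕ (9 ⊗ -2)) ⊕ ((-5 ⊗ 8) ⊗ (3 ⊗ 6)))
(((-1 ⊕ 5) ⊕ (9 ⊗ -2)) ⊕ ((-5 ⊗ 8) ⊗ (3 ⊗ 6))) = -1

Expand innermost to outermost. Recall ⊕ takes the minimum of its arguments and ⊗ takes their sum. Working out the expression (((-1 ⊕ 5) ⊕ (9 ⊗ -2)) ⊕ ((-5 ⊗ 8) ⊗ (3 ⊗ 6))) gives -1.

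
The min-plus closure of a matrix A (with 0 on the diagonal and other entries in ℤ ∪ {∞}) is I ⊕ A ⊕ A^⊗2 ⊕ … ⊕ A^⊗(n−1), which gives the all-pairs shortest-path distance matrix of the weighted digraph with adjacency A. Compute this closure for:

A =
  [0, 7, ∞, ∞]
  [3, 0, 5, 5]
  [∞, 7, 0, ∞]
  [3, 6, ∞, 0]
Closure =
  [0, 7, 12, 12]
  [3, 0, 5, 5]
  [10, 7, 0, 12]
  [3, 6, 11, 0]

This is the Floyd-Warshall all-pairs shortest-path computation. For each intermediate vertex k = 0, 1, …, 3, update dist[i][j] ← min(dist[i][j], dist[i][k] + dist[k][j]). The final matrix gives, for each (i, j), the minimum total weight of any directed path from i to j (possibly empty when i = j).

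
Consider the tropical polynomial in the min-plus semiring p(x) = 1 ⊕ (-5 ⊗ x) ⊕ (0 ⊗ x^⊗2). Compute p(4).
p(4) = -1

A tropical monomial a ⊗ x^⊗i evaluates to a + i · x. Evaluating each term at x = 4:
  Term 0 contributes 1 + 0 · 4 = 1
  Term 1 contributes -5 + 1 · 4 = -1
  Term 2 contributes 0 + 2 · 4 = 8
p(4) = ⊕ of these = min[1, -1, 8] = -1.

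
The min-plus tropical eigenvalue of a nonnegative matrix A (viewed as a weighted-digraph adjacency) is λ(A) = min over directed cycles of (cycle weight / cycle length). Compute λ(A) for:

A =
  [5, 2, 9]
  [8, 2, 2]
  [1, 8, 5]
λ(A) = 5/3

Enumerate directed cycles and compute their means (weight / length). Sample:
  cycle 0 → 0: weight = 5, length = 1, mean = 5/1 ≈ 5.000
  cycle 1 → 1: weight = 2, length = 1, mean = 2/1 ≈ 2.000
  cycle 2 → 2: weight = 5, length = 1, mean = 5/1 ≈ 5.000
  cycle 0 → 1 → 0: weight = 10, length = 2, mean = 10/2 ≈ 5.000
  cycle 0 → 2 → 0: weight = 10, length = 2, mean = 10/2 ≈ 5.000
  cycle 1 → 0 → 1: weight = 10, length = 2, mean = 10/2 ≈ 5.000
Minimum mean = 1.667, attained e.g. along the cycle 0 → 1 → 2 → 0 with weight 5 and length 3. So λ(A) = 5/3 = 5/3.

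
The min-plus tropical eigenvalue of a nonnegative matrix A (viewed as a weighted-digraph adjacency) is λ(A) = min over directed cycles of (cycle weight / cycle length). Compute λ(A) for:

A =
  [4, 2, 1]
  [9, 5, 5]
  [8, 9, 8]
λ(A) = 4

Enumerate directed cycles and compute their means (weight / length). Sample:
  cycle 0 → 0: weight = 4, length = 1, mean = 4/1 ≈ 4.000
  cycle 1 → 1: weight = 5, length = 1, mean = 5/1 ≈ 5.000
  cycle 2 → 2: weight = 8, length = 1, mean = 8/1 ≈ 8.000
  cycle 0 → 1 → 0: weight = 11, length = 2, mean = 11/2 ≈ 5.500
  cycle 0 → 2 → 0: weight = 9, length = 2, mean = 9/2 ≈ 4.500
  cycle 1 → 0 → 1: weight = 11, length = 2, mean = 11/2 ≈ 5.500
Minimum mean = 4.000, attained e.g. along the cycle 0 → 0 with weight 4 and length 1. So λ(A) = 4/1 = 4.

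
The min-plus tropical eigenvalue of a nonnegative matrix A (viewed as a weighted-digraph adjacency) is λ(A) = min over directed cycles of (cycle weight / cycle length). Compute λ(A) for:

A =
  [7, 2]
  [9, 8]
λ(A) = 11/2

Enumerate directed cycles and compute their means (weight / length). Sample:
  cycle 0 → 0: weight = 7, length = 1, mean = 7/1 ≈ 7.000
  cycle 1 → 1: weight = 8, length = 1, mean = 8/1 ≈ 8.000
  cycle 0 → 1 → 0: weight = 11, length = 2, mean = 11/2 ≈ 5.500
  cycle 1 → 0 → 1: weight = 11, length = 2, mean = 11/2 ≈ 5.500
Minimum mean = 5.500, attained e.g. along the cycle 0 → 1 → 0 with weight 11 and length 2. So λ(A) = 11/2 = 11/2.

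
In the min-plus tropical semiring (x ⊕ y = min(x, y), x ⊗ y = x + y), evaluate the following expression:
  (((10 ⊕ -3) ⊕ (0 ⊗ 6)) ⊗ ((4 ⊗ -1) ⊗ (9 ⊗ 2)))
(((10 ⊕ -3) ⊕ (0 ⊗ 6)) ⊗ ((4 ⊗ -1) ⊗ (9 ⊗ 2))) = 11

Expand innermost to outermost. Recall ⊕ takes the minimum of its arguments and ⊗ takes their sum. Working out the expression (((10 ⊕ -3) ⊕ (0 ⊗ 6)) ⊗ ((4 ⊗ -1) ⊗ (9 ⊗ 2))) gives 11.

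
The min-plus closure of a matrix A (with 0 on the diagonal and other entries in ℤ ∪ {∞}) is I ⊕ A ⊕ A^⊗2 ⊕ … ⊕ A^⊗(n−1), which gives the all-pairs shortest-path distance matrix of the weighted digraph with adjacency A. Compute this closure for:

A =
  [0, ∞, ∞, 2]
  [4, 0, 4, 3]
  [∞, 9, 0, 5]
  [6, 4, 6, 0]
Closure =
  [0, 6, 8, 2]
  [4, 0, 4, 3]
  [11, 9, 0, 5]
  [6, 4, 6, 0]

This is the Floyd-Warshall all-pairs shortest-path computation. For each intermediate vertex k = 0, 1, …, 3, update dist[i][j] ← min(dist[i][j], dist[i][k] + dist[k][j]). The final matrix gives, for each (i, j), the minimum total weight of any directed path from i to j (possibly empty when i = j).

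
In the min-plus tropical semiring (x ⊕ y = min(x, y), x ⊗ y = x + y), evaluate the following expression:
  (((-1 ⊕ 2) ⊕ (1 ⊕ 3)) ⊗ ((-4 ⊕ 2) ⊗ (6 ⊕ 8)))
(((-1 ⊕ 2) ⊕ (1 ⊕ 3)) ⊗ ((-4 ⊕ 2) ⊗ (6 ⊕ 8))) = 1

Expand innermost to outermost. Recall ⊕ takes the minimum of its arguments and ⊗ takes their sum. Working out the expression (((-1 ⊕ 2) ⊕ (1 ⊕ 3)) ⊗ ((-4 ⊕ 2) ⊗ (6 ⊕ 8))) gives 1.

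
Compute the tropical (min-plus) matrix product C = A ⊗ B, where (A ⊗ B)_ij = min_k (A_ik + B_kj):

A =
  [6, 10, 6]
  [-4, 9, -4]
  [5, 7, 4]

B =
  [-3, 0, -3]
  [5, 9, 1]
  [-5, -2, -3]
A ⊗ B =
  [1, 4, 3]
  [-9, -6, -7]
  [-1, 2, 1]

Apply the min-plus product entry-by-entry:
  C[0][0] = min over k of (A[0][0] + B[0][0] = 6 + -3 = 3, A[0][1] + B[1][0] = 10 + 5 = 15, A[0][2] + B[2][0] = 6 + -5 = 1) = 1 (attained at k = 2)
  C[0][1] = min over k of (A[0][0] + B[0][1] = 6 + 0 = 6, A[0][1] + B[1][1] = 10 + 9 = 19, A[0][2] + B[2][1] = 6 + -2 = 4) = 4 (attained at k = 2)
  C[0][2] = min over k of (A[0][0] + B[0][2] = 6 + -3 = 3, A[0][1] + B[1][2] = 10 + 1 = 11, A[0][2] + B[2][2] = 6 + -3 = 3) = 3 (attained at k = 0)
  C[1][0] = min over k of (A[1][0] + B[0][0] = -4 + -3 = -7, A[1][1] + B[1][0] = 9 + 5 = 14, A[1][2] + B[2][0] = -4 + -5 = -9) = -9 (attained at k = 2)
  C[1][1] = min over k of (A[1][0] + B[0][1] = -4 + 0 = -4, A[1][1] + B[1][1] = 9 + 9 = 18, A[1][2] + B[2][1] = -4 + -2 = -6) = -6 (attained at k = 2)
  C[1][2] = min over k of (A[1][0] + B[0][2] = -4 + -3 = -7, A[1][1] + B[1][2] = 9 + 1 = 10, A[1][2] + B[2][2] = -4 + -3 = -7) = -7 (attained at k = 0)
  C[2][0] = min over k of (A[2][0] + B[0][0] = 5 + -3 = 2, A[2][1] + B[1][0] = 7 + 5 = 12, A[2][2] + B[2][0] = 4 + -5 = -1) = -1 (attained at k = 2)
  C[2][1] = min over k of (A[2][0] + B[0][1] = 5 + 0 = 5, A[2][1] + B[1][1] = 7 + 9 = 16, A[2][2] + B[2][1] = 4 + -2 = 2) = 2 (attained at k = 2)
  C[2][2] = min over k of (A[2][0] + B[0][2] = 5 + -3 = 2, A[2][1] + B[1][2] = 7 + 1 = 8, A[2][2] + B[2][2] = 4 + -3 = 1) = 1 (attained at k = 2)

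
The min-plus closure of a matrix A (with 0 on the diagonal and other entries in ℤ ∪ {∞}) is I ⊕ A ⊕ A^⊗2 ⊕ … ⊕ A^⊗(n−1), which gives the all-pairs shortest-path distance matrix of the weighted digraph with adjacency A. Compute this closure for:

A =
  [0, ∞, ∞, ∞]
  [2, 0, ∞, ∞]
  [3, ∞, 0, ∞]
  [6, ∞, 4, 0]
Closure =
  [0, ∞, ∞, ∞]
  [2, 0, ∞, ∞]
  [3, ∞, 0, ∞]
  [6, ∞, 4, 0]

This is the Floyd-Warshall all-pairs shortest-path computation. For each intermediate vertex k = 0, 1, …, 3, update dist[i][j] ← min(dist[i][j], dist[i][k] + dist[k][j]). The final matrix gives, for each (i, j), the minimum total weight of any directed path from i to j (possibly empty when i = j).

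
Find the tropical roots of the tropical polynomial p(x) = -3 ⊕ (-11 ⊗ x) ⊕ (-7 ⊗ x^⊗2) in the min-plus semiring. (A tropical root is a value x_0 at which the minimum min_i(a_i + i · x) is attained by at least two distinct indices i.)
Roots: {-4, 8}

Each tropical root is a break point of the lower envelope of the lines y = a_i + i · x (there are 3 lines, with slopes 0, 1, ..., 2). Only the lines that attain the minimum somewhere contribute to roots; other lines are dominated. Here the surviving (envelope) indices are i = 2, i = 1, i = 0.
Intersections between consecutive envelope lines give the roots: for adjacent envelope indices i < j the intersection is x = (a_i − a_j) / (j − i). Reading off the sorted break points: {-4, 8}.
Verification: at each break x_0, at least two indices attain the minimum of min_i(a_i + i · x_0).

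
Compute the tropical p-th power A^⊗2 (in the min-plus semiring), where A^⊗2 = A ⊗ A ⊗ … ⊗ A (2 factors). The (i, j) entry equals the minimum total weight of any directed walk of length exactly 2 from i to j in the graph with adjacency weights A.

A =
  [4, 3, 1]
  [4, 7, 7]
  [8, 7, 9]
A^⊗2 =
  [7, 7, 5]
  [8, 7, 5]
  [11, 11, 9]

Each entry (A^⊗2)_ij equals the minimum over all length-2 walks i = v_0 → v_1 → … → v_2 = j of Σ_t A[v_t][v_{t+1}]. For example, for (i, j) = (0, 2) we minimise over 3 possible intermediate vertex sequences; the minimum is 5, attained along the walk 0 → 0 → 2.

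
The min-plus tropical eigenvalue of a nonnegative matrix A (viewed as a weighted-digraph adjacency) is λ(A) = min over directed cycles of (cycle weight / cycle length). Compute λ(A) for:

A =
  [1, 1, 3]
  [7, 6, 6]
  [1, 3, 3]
λ(A) = 1

Enumerate directed cycles and compute their means (weight / length). Sample:
  cycle 0 → 0: weight = 1, length = 1, mean = 1/1 ≈ 1.000
  cycle 1 → 1: weight = 6, length = 1, mean = 6/1 ≈ 6.000
  cycle 2 → 2: weight = 3, length = 1, mean = 3/1 ≈ 3.000
  cycle 0 → 1 → 0: weight = 8, length = 2, mean = 8/2 ≈ 4.000
  cycle 0 → 2 → 0: weight = 4, length = 2, mean = 4/2 ≈ 2.000
  cycle 1 → 0 → 1: weight = 8, length = 2, mean = 8/2 ≈ 4.000
Minimum mean = 1.000, attained e.g. along the cycle 0 → 0 with weight 1 and length 1. So λ(A) = 1/1 = 1.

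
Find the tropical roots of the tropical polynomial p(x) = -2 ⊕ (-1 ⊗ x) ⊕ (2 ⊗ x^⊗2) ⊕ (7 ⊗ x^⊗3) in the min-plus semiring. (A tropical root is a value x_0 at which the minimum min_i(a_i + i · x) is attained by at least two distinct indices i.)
Roots: {-5, -3, -1}

Each tropical root is a break point of the lower envelope of the lines y = a_i + i · x (there are 4 lines, with slopes 0, 1, ..., 3). Only the lines that attain the minimum somewhere contribute to roots; other lines are dominated. Here the surviving (envelope) indices are i = 3, i = 2, i = 1, i = 0.
Intersections between consecutive envelope lines give the roots: for adjacent envelope indices i < j the intersection is x = (a_i − a_j) / (j − i). Reading off the sorted break points: {-5, -3, -1}.
Verification: at each break x_0, at least two indices attain the minimum of min_i(a_i + i · x_0).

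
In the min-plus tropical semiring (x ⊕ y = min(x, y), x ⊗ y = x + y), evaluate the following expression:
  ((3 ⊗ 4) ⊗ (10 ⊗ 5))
((3 ⊗ 4) ⊗ (10 ⊗ 5)) = 22

Expand innermost to outermost. Recall ⊕ takes the minimum of its arguments and ⊗ takes their sum. Working out the expression ((3 ⊗ 4) ⊗ (10 ⊗ 5)) gives 22.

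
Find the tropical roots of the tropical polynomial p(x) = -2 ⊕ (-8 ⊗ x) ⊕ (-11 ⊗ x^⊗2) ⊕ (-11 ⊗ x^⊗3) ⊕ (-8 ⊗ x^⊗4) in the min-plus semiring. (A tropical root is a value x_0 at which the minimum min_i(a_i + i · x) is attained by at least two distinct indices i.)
Roots: {-3, 0, 3, 6}

Each tropical root is a break point of the lower envelope of the lines y = a_i + i · x (there are 5 lines, with slopes 0, 1, ..., 4). Only the lines that attain the minimum somewhere contribute to roots; other lines are dominated. Here the surviving (envelope) indices are i = 4, i = 3, i = 2, i = 1, i = 0.
Intersections between consecutive envelope lines give the roots: for adjacent envelope indices i < j the intersection is x = (a_i − a_j) / (j − i). Reading off the sorted break points: {-3, 0, 3, 6}.
Verification: at each break x_0, at least two indices attain the minimum of min_i(a_i + i · x_0).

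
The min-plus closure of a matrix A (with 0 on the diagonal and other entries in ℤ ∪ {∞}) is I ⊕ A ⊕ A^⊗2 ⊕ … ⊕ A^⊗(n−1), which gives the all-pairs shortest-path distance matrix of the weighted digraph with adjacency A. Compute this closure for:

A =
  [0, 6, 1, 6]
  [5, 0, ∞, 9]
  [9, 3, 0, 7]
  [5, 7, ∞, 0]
Closure =
  [0, 4, 1, 6]
  [5, 0, 6, 9]
  [8, 3, 0, 7]
  [5, 7, 6, 0]

This is the Floyd-Warshall all-pairs shortest-path computation. For each intermediate vertex k = 0, 1, …, 3, update dist[i][j] ← min(dist[i][j], dist[i][k] + dist[k][j]). The final matrix gives, for each (i, j), the minimum total weight of any directed path from i to j (possibly empty when i = j).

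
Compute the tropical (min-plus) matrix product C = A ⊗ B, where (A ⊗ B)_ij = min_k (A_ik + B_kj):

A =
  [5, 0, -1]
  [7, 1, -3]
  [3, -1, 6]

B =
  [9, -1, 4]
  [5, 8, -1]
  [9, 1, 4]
A ⊗ B =
  [5, 0, -1]
  [6, -2, 0]
  [4, 2, -2]

Apply the min-plus product entry-by-entry:
  C[0][0] = min over k of (A[0][0] + B[0][0] = 5 + 9 = 14, A[0][1] + B[1][0] = 0 + 5 = 5, A[0][2] + B[2][0] = -1 + 9 = 8) = 5 (attained at k = 1)
  C[0][1] = min over k of (A[0][0] + B[0][1] = 5 + -1 = 4, A[0][1] + B[1][1] = 0 + 8 = 8, A[0][2] + B[2][1] = -1 + 1 = 0) = 0 (attained at k = 2)
  C[0][2] = min over k of (A[0][0] + B[0][2] = 5 + 4 = 9, A[0][1] + B[1][2] = 0 + -1 = -1, A[0][2] + B[2][2] = -1 + 4 = 3) = -1 (attained at k = 1)
  C[1][0] = min over k of (A[1][0] + B[0][0] = 7 + 9 = 16, A[1][1] + B[1][0] = 1 + 5 = 6, A[1][2] + B[2][0] = -3 + 9 = 6) = 6 (attained at k = 1)
  C[1][1] = min over k of (A[1][0] + B[0][1] = 7 + -1 = 6, A[1][1] + B[1][1] = 1 + 8 = 9, A[1][2] + B[2][1] = -3 + 1 = -2) = -2 (attained at k = 2)
  C[1][2] = min over k of (A[1][0] + B[0][2] = 7 + 4 = 11, A[1][1] + B[1][2] = 1 + -1 = 0, A[1][2] + B[2][2] = -3 + 4 = 1) = 0 (attained at k = 1)
  C[2][0] = min over k of (A[2][0] + B[0][0] = 3 + 9 = 12, A[2][1] + B[1][0] = -1 + 5 = 4, A[2][2] + B[2][0] = 6 + 9 = 15) = 4 (attained at k = 1)
  C[2][1] = min over k of (A[2][0] + B[0][1] = 3 + -1 = 2, A[2][1] + B[1][1] = -1 + 8 = 7, A[2][2] + B[2][1] = 6 + 1 = 7) = 2 (attained at k = 0)
  C[2][2] = min over k of (A[2][0] + B[0][2] = 3 + 4 = 7, A[2][1] + B[1][2] = -1 + -1 = -2, A[2][2] + B[2][2] = 6 + 4 = 10) = -2 (attained at k = 1)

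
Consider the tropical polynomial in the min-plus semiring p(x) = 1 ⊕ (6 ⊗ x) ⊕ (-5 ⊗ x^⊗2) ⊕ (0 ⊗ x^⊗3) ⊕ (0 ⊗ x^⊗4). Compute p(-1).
p(-1) = -7

A tropical monomial a ⊗ x^⊗i evaluates to a + i · x. Evaluating each term at x = -1:
  Term 0 contributes 1 + 0 · -1 = 1
  Term 1 contributes 6 + 1 · -1 = 5
  Term 2 contributes -5 + 2 · -1 = -7
  Term 3 contributes 0 + 3 · -1 = -3
  Term 4 contributes 0 + 4 · -1 = -4
p(-1) = ⊕ of these = min[1, 5, -7, -3, -4] = -7.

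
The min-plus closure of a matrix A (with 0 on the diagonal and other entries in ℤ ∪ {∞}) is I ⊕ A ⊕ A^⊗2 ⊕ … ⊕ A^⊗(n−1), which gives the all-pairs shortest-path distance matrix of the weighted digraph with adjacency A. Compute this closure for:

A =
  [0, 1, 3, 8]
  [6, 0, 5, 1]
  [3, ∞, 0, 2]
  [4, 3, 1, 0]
Closure =
  [0, 1, 3, 2]
  [5, 0, 2, 1]
  [3, 4, 0, 2]
  [4, 3, 1, 0]

This is the Floyd-Warshall all-pairs shortest-path computation. For each intermediate vertex k = 0, 1, …, 3, update dist[i][j] ← min(dist[i][j], dist[i][k] + dist[k][j]). The final matrix gives, for each (i, j), the minimum total weight of any directed path from i to j (possibly empty when i = j).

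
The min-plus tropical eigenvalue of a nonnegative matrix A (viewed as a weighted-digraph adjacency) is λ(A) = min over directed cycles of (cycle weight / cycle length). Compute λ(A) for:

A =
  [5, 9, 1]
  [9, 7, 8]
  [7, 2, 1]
λ(A) = 1

Enumerate directed cycles and compute their means (weight / length). Sample:
  cycle 0 → 0: weight = 5, length = 1, mean = 5/1 ≈ 5.000
  cycle 1 → 1: weight = 7, length = 1, mean = 7/1 ≈ 7.000
  cycle 2 → 2: weight = 1, length = 1, mean = 1/1 ≈ 1.000
  cycle 0 → 1 → 0: weight = 18, length = 2, mean = 18/2 ≈ 9.000
  cycle 0 → 2 → 0: weight = 8, length = 2, mean = 8/2 ≈ 4.000
  cycle 1 → 0 → 1: weight = 18, length = 2, mean = 18/2 ≈ 9.000
Minimum mean = 1.000, attained e.g. along the cycle 2 → 2 with weight 1 and length 1. So λ(A) = 1/1 = 1.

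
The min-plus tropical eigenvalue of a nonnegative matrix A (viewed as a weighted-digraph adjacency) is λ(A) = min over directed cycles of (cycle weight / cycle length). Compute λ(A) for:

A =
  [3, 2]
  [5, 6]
λ(A) = 3

Enumerate directed cycles and compute their means (weight / length). Sample:
  cycle 0 → 0: weight = 3, length = 1, mean = 3/1 ≈ 3.000
  cycle 1 → 1: weight = 6, length = 1, mean = 6/1 ≈ 6.000
  cycle 0 → 1 → 0: weight = 7, length = 2, mean = 7/2 ≈ 3.500
  cycle 1 → 0 → 1: weight = 7, length = 2, mean = 7/2 ≈ 3.500
Minimum mean = 3.000, attained e.g. along the cycle 0 → 0 with weight 3 and length 1. So λ(A) = 3/1 = 3.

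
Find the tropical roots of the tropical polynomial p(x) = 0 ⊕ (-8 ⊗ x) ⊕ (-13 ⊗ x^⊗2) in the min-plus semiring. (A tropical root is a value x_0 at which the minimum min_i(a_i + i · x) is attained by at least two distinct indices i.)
Roots: {5, 8}

Each tropical root is a break point of the lower envelope of the lines y = a_i + i · x (there are 3 lines, with slopes 0, 1, ..., 2). Only the lines that attain the minimum somewhere contribute to roots; other lines are dominated. Here the surviving (envelope) indices are i = 2, i = 1, i = 0.
Intersections between consecutive envelope lines give the roots: for adjacent envelope indices i < j the intersection is x = (a_i − a_j) / (j − i). Reading off the sorted break points: {5, 8}.
Verification: at each break x_0, at least two indices attain the minimum of min_i(a_i + i · x_0).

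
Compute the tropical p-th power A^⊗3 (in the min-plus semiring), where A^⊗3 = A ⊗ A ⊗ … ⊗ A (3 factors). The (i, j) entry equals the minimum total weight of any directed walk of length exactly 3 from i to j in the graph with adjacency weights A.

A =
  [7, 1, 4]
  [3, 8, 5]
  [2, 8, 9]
A^⊗3 =
  [8, 5, 8]
  [7, 8, 9]
  [6, 10, 8]

Each entry (A^⊗3)_ij equals the minimum over all length-3 walks i = v_0 → v_1 → … → v_3 = j of Σ_t A[v_t][v_{t+1}]. For example, for (i, j) = (0, 2) we minimise over 9 possible intermediate vertex sequences; the minimum is 8, attained along the walk 0 → 1 → 0 → 2.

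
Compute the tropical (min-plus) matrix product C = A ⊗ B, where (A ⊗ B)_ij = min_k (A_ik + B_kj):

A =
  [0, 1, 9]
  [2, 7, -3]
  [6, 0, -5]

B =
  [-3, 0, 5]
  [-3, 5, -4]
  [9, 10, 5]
A ⊗ B =
  [-3, 0, -3]
  [-1, 2, 2]
  [-3, 5, -4]

Apply the min-plus product entry-by-entry:
  C[0][0] = min over k of (A[0][0] + B[0][0] = 0 + -3 = -3, A[0][1] + B[1][0] = 1 + -3 = -2, A[0][2] + B[2][0] = 9 + 9 = 18) = -3 (attained at k = 0)
  C[0][1] = min over k of (A[0][0] + B[0][1] = 0 + 0 = 0, A[0][1] + B[1][1] = 1 + 5 = 6, A[0][2] + B[2][1] = 9 + 10 = 19) = 0 (attained at k = 0)
  C[0][2] = min over k of (A[0][0] + B[0][2] = 0 + 5 = 5, A[0][1] + B[1][2] = 1 + -4 = -3, A[0][2] + B[2][2] = 9 + 5 = 14) = -3 (attained at k = 1)
  C[1][0] = min over k of (A[1][0] + B[0][0] = 2 + -3 = -1, A[1][1] + B[1][0] = 7 + -3 = 4, A[1][2] + B[2][0] = -3 + 9 = 6) = -1 (attained at k = 0)
  C[1][1] = min over k of (A[1][0] + B[0][1] = 2 + 0 = 2, A[1][1] + B[1][1] = 7 + 5 = 12, A[1][2] + B[2][1] = -3 + 10 = 7) = 2 (attained at k = 0)
  C[1][2] = min over k of (A[1][0] + B[0][2] = 2 + 5 = 7, A[1][1] + B[1][2] = 7 + -4 = 3, A[1][2] + B[2][2] = -3 + 5 = 2) = 2 (attained at k = 2)
  C[2][0] = min over k of (A[2][0] + B[0][0] = 6 + -3 = 3, A[2][1] + B[1][0] = 0 + -3 = -3, A[2][2] + B[2][0] = -5 + 9 = 4) = -3 (attained at k = 1)
  C[2][1] = min over k of (A[2][0] + B[0][1] = 6 + 0 = 6, A[2][1] + B[1][1] = 0 + 5 = 5, A[2][2] + B[2][1] = -5 + 10 = 5) = 5 (attained at k = 1)
  C[2][2] = min over k of (A[2][0] + B[0][2] = 6 + 5 = 11, A[2][1] + B[1][2] = 0 + -4 = -4, A[2][2] + B[2][2] = -5 + 5 = 0) = -4 (attained at k = 1)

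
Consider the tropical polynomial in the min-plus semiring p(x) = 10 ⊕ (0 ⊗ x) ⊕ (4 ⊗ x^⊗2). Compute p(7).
p(7) = 7

A tropical monomial a ⊗ x^⊗i evaluates to a + i · x. Evaluating each term at x = 7:
  Term 0 contributes 10 + 0 · 7 = 10
  Term 1 contributes 0 + 1 · 7 = 7
  Term 2 contributes 4 + 2 · 7 = 18
p(7) = ⊕ of these = min[10, 7, 18] = 7.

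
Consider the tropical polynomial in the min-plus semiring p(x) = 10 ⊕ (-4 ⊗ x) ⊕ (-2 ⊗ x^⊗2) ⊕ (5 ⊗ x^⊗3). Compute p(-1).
p(-1) = -5

A tropical monomial a ⊗ x^⊗i evaluates to a + i · x. Evaluating each term at x = -1:
  Term 0 contributes 10 + 0 · -1 = 10
  Term 1 contributes -4 + 1 · -1 = -5
  Term 2 contributes -2 + 2 · -1 = -4
  Term 3 contributes 5 + 3 · -1 = 2
p(-1) = ⊕ of these = min[10, -5, -4, 2] = -5.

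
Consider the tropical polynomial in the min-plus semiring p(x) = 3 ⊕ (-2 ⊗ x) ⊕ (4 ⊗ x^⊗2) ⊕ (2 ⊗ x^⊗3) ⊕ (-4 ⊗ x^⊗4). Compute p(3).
p(3) = 1

A tropical monomial a ⊗ x^⊗i evaluates to a + i · x. Evaluating each term at x = 3:
  Term 0 contributes 3 + 0 · 3 = 3
  Term 1 contributes -2 + 1 · 3 = 1
  Term 2 contributes 4 + 2 · 3 = 10
  Term 3 contributes 2 + 3 · 3 = 11
  Term 4 contributes -4 + 4 · 3 = 8
p(3) = ⊕ of these = min[3, 1, 10, 11, 8] = 1.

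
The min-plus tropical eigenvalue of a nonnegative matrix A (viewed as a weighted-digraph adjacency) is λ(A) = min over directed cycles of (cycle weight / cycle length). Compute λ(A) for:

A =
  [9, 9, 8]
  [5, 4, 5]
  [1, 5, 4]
λ(A) = 4

Enumerate directed cycles and compute their means (weight / length). Sample:
  cycle 0 → 0: weight = 9, length = 1, mean = 9/1 ≈ 9.000
  cycle 1 → 1: weight = 4, length = 1, mean = 4/1 ≈ 4.000
  cycle 2 → 2: weight = 4, length = 1, mean = 4/1 ≈ 4.000
  cycle 0 → 1 → 0: weight = 14, length = 2, mean = 14/2 ≈ 7.000
  cycle 0 → 2 → 0: weight = 9, length = 2, mean = 9/2 ≈ 4.500
  cycle 1 → 0 → 1: weight = 14, length = 2, mean = 14/2 ≈ 7.000
Minimum mean = 4.000, attained e.g. along the cycle 1 → 1 with weight 4 and length 1. So λ(A) = 4/1 = 4.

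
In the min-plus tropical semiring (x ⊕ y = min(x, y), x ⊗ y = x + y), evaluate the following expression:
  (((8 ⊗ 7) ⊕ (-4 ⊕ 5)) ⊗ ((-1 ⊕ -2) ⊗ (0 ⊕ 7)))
(((8 ⊗ 7) ⊕ (-4 ⊕ 5)) ⊗ ((-1 ⊕ -2) ⊗ (0 ⊕ 7))) = -6

Expand innermost to outermost. Recall ⊕ takes the minimum of its arguments and ⊗ takes their sum. Working out the expression (((8 ⊗ 7) ⊕ (-4 ⊕ 5)) ⊗ ((-1 ⊕ -2) ⊗ (0 ⊕ 7))) gives -6.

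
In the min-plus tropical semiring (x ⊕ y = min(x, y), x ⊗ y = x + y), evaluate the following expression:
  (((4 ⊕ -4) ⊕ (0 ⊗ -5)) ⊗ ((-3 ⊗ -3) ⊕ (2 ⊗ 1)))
(((4 ⊕ -4) ⊕ (0 ⊗ -5)) ⊗ ((-3 ⊗ -3) ⊕ (2 ⊗ 1))) = -11

Expand innermost to outermost. Recall ⊕ takes the minimum of its arguments and ⊗ takes their sum. Working out the expression (((4 ⊕ -4) ⊕ (0 ⊗ -5)) ⊗ ((-3 ⊗ -3) ⊕ (2 ⊗ 1))) gives -11.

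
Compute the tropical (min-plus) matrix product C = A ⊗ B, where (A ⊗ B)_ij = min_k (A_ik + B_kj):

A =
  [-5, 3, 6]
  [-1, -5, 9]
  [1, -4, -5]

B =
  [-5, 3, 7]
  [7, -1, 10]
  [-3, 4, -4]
A ⊗ B =
  [-10, -2, 2]
  [-6, -6, 5]
  [-8, -5, -9]

Apply the min-plus product entry-by-entry:
  C[0][0] = min over k of (A[0][0] + B[0][0] = -5 + -5 = -10, A[0][1] + B[1][0] = 3 + 7 = 10, A[0][2] + B[2][0] = 6 + -3 = 3) = -10 (attained at k = 0)
  C[0][1] = min over k of (A[0][0] + B[0][1] = -5 + 3 = -2, A[0][1] + B[1][1] = 3 + -1 = 2, A[0][2] + B[2][1] = 6 + 4 = 10) = -2 (attained at k = 0)
  C[0][2] = min over k of (A[0][0] + B[0][2] = -5 + 7 = 2, A[0][1] + B[1][2] = 3 + 10 = 13, A[0][2] + B[2][2] = 6 + -4 = 2) = 2 (attained at k = 0)
  C[1][0] = min over k of (A[1][0] + B[0][0] = -1 + -5 = -6, A[1][1] + B[1][0] = -5 + 7 = 2, A[1][2] + B[2][0] = 9 + -3 = 6) = -6 (attained at k = 0)
  C[1][1] = min over k of (A[1][0] + B[0][1] = -1 + 3 = 2, A[1][1] + B[1][1] = -5 + -1 = -6, A[1][2] + B[2][1] = 9 + 4 = 13) = -6 (attained at k = 1)
  C[1][2] = min over k of (A[1][0] + B[0][2] = -1 + 7 = 6, A[1][1] + B[1][2] = -5 + 10 = 5, A[1][2] + B[2][2] = 9 + -4 = 5) = 5 (attained at k = 1)
  C[2][0] = min over k of (A[2][0] + B[0][0] = 1 + -5 = -4, A[2][1] + B[1][0] = -4 + 7 = 3, A[2][2] + B[2][0] = -5 + -3 = -8) = -8 (attained at k = 2)
  C[2][1] = min over k of (A[2][0] + B[0][1] = 1 + 3 = 4, A[2][1] + B[1][1] = -4 + -1 = -5, A[2][2] + B[2][1] = -5 + 4 = -1) = -5 (attained at k = 1)
  C[2][2] = min over k of (A[2][0] + B[0][2] = 1 + 7 = 8, A[2][1] + B[1][2] = -4 + 10 = 6, A[2][2] + B[2][2] = -5 + -4 = -9) = -9 (attained at k = 2)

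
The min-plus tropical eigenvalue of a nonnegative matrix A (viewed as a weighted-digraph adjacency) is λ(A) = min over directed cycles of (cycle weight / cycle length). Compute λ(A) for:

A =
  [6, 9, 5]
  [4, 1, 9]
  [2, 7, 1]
λ(A) = 1

Enumerate directed cycles and compute their means (weight / length). Sample:
  cycle 0 → 0: weight = 6, length = 1, mean = 6/1 ≈ 6.000
  cycle 1 → 1: weight = 1, length = 1, mean = 1/1 ≈ 1.000
  cycle 2 → 2: weight = 1, length = 1, mean = 1/1 ≈ 1.000
  cycle 0 → 1 → 0: weight = 13, length = 2, mean = 13/2 ≈ 6.500
  cycle 0 → 2 → 0: weight = 7, length = 2, mean = 7/2 ≈ 3.500
  cycle 1 → 0 → 1: weight = 13, length = 2, mean = 13/2 ≈ 6.500
Minimum mean = 1.000, attained e.g. along the cycle 1 → 1 with weight 1 and length 1. So λ(A) = 1/1 = 1.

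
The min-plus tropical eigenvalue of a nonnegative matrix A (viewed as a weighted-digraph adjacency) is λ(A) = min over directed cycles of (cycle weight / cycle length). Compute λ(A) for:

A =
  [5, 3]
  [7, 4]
λ(A) = 4

Enumerate directed cycles and compute their means (weight / length). Sample:
  cycle 0 → 0: weight = 5, length = 1, mean = 5/1 ≈ 5.000
  cycle 1 → 1: weight = 4, length = 1, mean = 4/1 ≈ 4.000
  cycle 0 → 1 → 0: weight = 10, length = 2, mean = 10/2 ≈ 5.000
  cycle 1 → 0 → 1: weight = 10, length = 2, mean = 10/2 ≈ 5.000
Minimum mean = 4.000, attained e.g. along the cycle 1 → 1 with weight 4 and length 1. So λ(A) = 4/1 = 4.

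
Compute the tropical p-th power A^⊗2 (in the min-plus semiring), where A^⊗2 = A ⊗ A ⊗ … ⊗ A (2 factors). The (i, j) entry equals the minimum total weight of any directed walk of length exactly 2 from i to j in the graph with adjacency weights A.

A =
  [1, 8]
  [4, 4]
A^⊗2 =
  [2, 9]
  [5, 8]

Each entry (A^⊗2)_ij equals the minimum over all length-2 walks i = v_0 → v_1 → … → v_2 = j of Σ_t A[v_t][v_{t+1}]. For example, for (i, j) = (0, 1) we minimise over 2 possible intermediate vertex sequences; the minimum is 9, attained along the walk 0 → 0 → 1.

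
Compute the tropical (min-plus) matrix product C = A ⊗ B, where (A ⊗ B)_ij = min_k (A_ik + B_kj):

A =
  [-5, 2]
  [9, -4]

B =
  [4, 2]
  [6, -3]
A ⊗ B =
  [-1, -3]
  [2, -7]

Apply the min-plus product entry-by-entry:
  C[0][0] = min over k of (A[0][0] + B[0][0] = -5 + 4 = -1, A[0][1] + B[1][0] = 2 + 6 = 8) = -1 (attained at k = 0)
  C[0][1] = min over k of (A[0][0] + B[0][1] = -5 + 2 = -3, A[0][1] + B[1][1] = 2 + -3 = -1) = -3 (attained at k = 0)
  C[1][0] = min over k of (A[1][0] + B[0][0] = 9 + 4 = 13, A[1][1] + B[1][0] = -4 + 6 = 2) = 2 (attained at k = 1)
  C[1][1] = min over k of (A[1][0] + B[0][1] = 9 + 2 = 11, A[1][1] + B[1][1] = -4 + -3 = -7) = -7 (attained at k = 1)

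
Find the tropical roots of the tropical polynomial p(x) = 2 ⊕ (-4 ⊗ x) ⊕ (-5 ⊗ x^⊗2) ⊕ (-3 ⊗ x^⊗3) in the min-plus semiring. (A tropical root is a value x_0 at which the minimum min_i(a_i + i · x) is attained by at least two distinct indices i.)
Roots: {-2, 1, 6}

Each tropical root is a break point of the lower envelope of the lines y = a_i + i · x (there are 4 lines, with slopes 0, 1, ..., 3). Only the lines that attain the minimum somewhere contribute to roots; other lines are dominated. Here the surviving (envelope) indices are i = 3, i = 2, i = 1, i = 0.
Intersections between consecutive envelope lines give the roots: for adjacent envelope indices i < j the intersection is x = (a_i − a_j) / (j − i). Reading off the sorted break points: {-2, 1, 6}.
Verification: at each break x_0, at least two indices attain the minimum of min_i(a_i + i · x_0).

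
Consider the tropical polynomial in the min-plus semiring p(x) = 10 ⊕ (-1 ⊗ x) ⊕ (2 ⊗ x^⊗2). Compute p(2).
p(2) = 1

A tropical monomial a ⊗ x^⊗i evaluates to a + i · x. Evaluating each term at x = 2:
  Term 0 contributes 10 + 0 · 2 = 10
  Term 1 contributes -1 + 1 · 2 = 1
  Term 2 contributes 2 + 2 · 2 = 6
p(2) = ⊕ of these = min[10, 1, 6] = 1.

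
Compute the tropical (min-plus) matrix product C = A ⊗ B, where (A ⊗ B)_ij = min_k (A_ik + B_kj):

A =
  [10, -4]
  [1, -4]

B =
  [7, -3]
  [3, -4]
A ⊗ B =
  [-1, -8]
  [-1, -8]

Apply the min-plus product entry-by-entry:
  C[0][0] = min over k of (A[0][0] + B[0][0] = 10 + 7 = 17, A[0][1] + B[1][0] = -4 + 3 = -1) = -1 (attained at k = 1)
  C[0][1] = min over k of (A[0][0] + B[0][1] = 10 + -3 = 7, A[0][1] + B[1][1] = -4 + -4 = -8) = -8 (attained at k = 1)
  C[1][0] = min over k of (A[1][0] + B[0][0] = 1 + 7 = 8, A[1][1] + B[1][0] = -4 + 3 = -1) = -1 (attained at k = 1)
  C[1][1] = min over k of (A[1][0] + B[0][1] = 1 + -3 = -2, A[1][1] + B[1][1] = -4 + -4 = -8) = -8 (attained at k = 1)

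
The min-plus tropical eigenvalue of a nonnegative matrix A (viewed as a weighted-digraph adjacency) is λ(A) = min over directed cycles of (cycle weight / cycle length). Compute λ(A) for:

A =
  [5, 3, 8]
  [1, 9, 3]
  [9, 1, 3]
λ(A) = 2

Enumerate directed cycles and compute their means (weight / length). Sample:
  cycle 0 → 0: weight = 5, length = 1, mean = 5/1 ≈ 5.000
  cycle 1 → 1: weight = 9, length = 1, mean = 9/1 ≈ 9.000
  cycle 2 → 2: weight = 3, length = 1, mean = 3/1 ≈ 3.000
  cycle 0 → 1 → 0: weight = 4, length = 2, mean = 4/2 ≈ 2.000
  cycle 0 → 2 → 0: weight = 17, length = 2, mean = 17/2 ≈ 8.500
  cycle 1 → 0 → 1: weight = 4, length = 2, mean = 4/2 ≈ 2.000
Minimum mean = 2.000, attained e.g. along the cycle 0 → 1 → 0 with weight 4 and length 2. So λ(A) = 4/2 = 2.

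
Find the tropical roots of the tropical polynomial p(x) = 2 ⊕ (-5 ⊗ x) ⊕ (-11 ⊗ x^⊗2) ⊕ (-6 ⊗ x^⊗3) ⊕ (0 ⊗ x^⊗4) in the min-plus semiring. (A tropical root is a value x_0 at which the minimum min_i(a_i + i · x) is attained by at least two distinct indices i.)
Roots: {-6, -5, 6, 7}

Each tropical root is a break point of the lower envelope of the lines y = a_i + i · x (there are 5 lines, with slopes 0, 1, ..., 4). Only the lines that attain the minimum somewhere contribute to roots; other lines are dominated. Here the surviving (envelope) indices are i = 4, i = 3, i = 2, i = 1, i = 0.
Intersections between consecutive envelope lines give the roots: for adjacent envelope indices i < j the intersection is x = (a_i − a_j) / (j − i). Reading off the sorted break points: {-6, -5, 6, 7}.
Verification: at each break x_0, at least two indices attain the minimum of min_i(a_i + i · x_0).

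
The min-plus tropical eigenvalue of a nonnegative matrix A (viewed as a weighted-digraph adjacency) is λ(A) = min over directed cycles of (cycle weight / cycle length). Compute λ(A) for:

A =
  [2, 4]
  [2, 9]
λ(A) = 2

Enumerate directed cycles and compute their means (weight / length). Sample:
  cycle 0 → 0: weight = 2, length = 1, mean = 2/1 ≈ 2.000
  cycle 1 → 1: weight = 9, length = 1, mean = 9/1 ≈ 9.000
  cycle 0 → 1 → 0: weight = 6, length = 2, mean = 6/2 ≈ 3.000
  cycle 1 → 0 → 1: weight = 6, length = 2, mean = 6/2 ≈ 3.000
Minimum mean = 2.000, attained e.g. along the cycle 0 → 0 with weight 2 and length 1. So λ(A) = 2/1 = 2.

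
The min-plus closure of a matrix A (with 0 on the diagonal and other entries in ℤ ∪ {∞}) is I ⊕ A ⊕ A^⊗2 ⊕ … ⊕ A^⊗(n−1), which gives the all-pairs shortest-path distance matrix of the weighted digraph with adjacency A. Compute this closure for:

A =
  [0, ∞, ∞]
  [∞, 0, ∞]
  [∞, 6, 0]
Closure =
  [0, ∞, ∞]
  [∞, 0, ∞]
  [∞, 6, 0]

This is the Floyd-Warshall all-pairs shortest-path computation. For each intermediate vertex k = 0, 1, …, 2, update dist[i][j] ← min(dist[i][j], dist[i][k] + dist[k][j]). The final matrix gives, for each (i, j), the minimum total weight of any directed path from i to j (possibly empty when i = j).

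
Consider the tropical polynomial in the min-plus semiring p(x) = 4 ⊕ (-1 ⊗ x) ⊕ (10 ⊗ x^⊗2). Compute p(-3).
p(-3) = -4

A tropical monomial a ⊗ x^⊗i evaluates to a + i · x. Evaluating each term at x = -3:
  Term 0 contributes 4 + 0 · -3 = 4
  Term 1 contributes -1 + 1 · -3 = -4
  Term 2 contributes 10 + 2 · -3 = 4
p(-3) = ⊕ of these = min[4, -4, 4] = -4.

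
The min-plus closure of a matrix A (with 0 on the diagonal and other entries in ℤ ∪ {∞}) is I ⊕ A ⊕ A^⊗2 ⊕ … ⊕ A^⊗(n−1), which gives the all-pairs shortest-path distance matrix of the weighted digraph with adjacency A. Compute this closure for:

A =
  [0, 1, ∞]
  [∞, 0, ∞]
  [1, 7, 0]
Closure =
  [0, 1, ∞]
  [∞, 0, ∞]
  [1, 2, 0]

This is the Floyd-Warshall all-pairs shortest-path computation. For each intermediate vertex k = 0, 1, …, 2, update dist[i][j] ← min(dist[i][j], dist[i][k] + dist[k][j]). The final matrix gives, for each (i, j), the minimum total weight of any directed path from i to j (possibly empty when i = j).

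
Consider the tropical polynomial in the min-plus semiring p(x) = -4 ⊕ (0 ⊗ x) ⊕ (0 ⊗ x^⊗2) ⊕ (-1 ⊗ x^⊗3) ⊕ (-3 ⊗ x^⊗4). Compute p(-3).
p(-3) = -15

A tropical monomial a ⊗ x^⊗i evaluates to a + i · x. Evaluating each term at x = -3:
  Term 0 contributes -4 + 0 · -3 = -4
  Term 1 contributes 0 + 1 · -3 = -3
  Term 2 contributes 0 + 2 · -3 = -6
  Term 3 contributes -1 + 3 · -3 = -10
  Term 4 contributes -3 + 4 · -3 = -15
p(-3) = ⊕ of these = min[-4, -3, -6, -10, -15] = -15.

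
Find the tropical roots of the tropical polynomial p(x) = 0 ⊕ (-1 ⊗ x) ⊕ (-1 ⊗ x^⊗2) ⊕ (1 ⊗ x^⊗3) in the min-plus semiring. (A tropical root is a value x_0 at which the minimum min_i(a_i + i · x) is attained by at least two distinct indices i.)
Roots: {-2, 0, 1}

Each tropical root is a break point of the lower envelope of the lines y = a_i + i · x (there are 4 lines, with slopes 0, 1, ..., 3). Only the lines that attain the minimum somewhere contribute to roots; other lines are dominated. Here the surviving (envelope) indices are i = 3, i = 2, i = 1, i = 0.
Intersections between consecutive envelope lines give the roots: for adjacent envelope indices i < j the intersection is x = (a_i − a_j) / (j − i). Reading off the sorted break points: {-2, 0, 1}.
Verification: at each break x_0, at least two indices attain the minimum of min_i(a_i + i · x_0).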